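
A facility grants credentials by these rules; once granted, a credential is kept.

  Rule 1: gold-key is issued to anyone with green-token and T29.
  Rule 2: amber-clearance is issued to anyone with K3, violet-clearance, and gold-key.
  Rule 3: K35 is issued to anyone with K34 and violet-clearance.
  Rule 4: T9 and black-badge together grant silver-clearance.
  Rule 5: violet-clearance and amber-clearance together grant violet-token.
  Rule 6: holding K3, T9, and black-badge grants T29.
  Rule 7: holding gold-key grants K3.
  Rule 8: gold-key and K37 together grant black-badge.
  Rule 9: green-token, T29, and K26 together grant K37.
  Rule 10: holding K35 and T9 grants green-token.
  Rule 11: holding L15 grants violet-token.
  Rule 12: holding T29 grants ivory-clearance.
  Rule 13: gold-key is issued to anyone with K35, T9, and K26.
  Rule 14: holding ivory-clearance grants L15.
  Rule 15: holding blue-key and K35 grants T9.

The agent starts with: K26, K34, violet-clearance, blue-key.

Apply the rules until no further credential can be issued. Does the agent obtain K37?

K37 would need green-token, T29, and K26 (Rule 9), but T29 is never granted.

No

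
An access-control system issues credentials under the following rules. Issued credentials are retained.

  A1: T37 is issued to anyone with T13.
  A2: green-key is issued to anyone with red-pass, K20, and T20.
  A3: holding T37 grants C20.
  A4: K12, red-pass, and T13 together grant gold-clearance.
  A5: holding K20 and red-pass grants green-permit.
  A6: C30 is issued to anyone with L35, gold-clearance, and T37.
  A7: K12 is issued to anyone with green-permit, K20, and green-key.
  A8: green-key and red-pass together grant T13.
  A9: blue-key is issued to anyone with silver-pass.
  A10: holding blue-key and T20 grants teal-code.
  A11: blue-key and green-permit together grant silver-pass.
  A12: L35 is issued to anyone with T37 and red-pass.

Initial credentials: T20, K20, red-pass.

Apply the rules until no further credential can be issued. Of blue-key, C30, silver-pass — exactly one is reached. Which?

Holding red-pass, K20, and T20 grants green-key (A2).
Holding K20 and red-pass grants green-permit (A5).
Holding green-key and red-pass grants T13 (A8).
Holding green-permit, K20, and green-key grants K12 (A7).
Holding K12, red-pass, and T13 grants gold-clearance (A4).
Holding T13 grants T37 (A1).
Holding T37 and red-pass grants L35 (A12).
Holding L35, gold-clearance, and T37 grants C30 (A6).
blue-key would need silver-pass (A9), but silver-pass is never granted. silver-pass would need blue-key and green-permit (A11), but blue-key is never granted.

C30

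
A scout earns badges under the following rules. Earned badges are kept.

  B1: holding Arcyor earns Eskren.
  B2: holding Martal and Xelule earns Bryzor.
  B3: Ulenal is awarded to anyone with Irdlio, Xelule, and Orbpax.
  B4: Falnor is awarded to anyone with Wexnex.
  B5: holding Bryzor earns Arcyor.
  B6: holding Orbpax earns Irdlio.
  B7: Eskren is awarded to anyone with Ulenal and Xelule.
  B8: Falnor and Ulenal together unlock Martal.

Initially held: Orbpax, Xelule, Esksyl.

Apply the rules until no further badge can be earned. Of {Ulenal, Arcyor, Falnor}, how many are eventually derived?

1

With Orbpax, Irdlio is earned (B6).
With Irdlio, Xelule, and Orbpax, Ulenal is earned (B3).
Ulenal: reached.
Arcyor would need Bryzor (B5), but Bryzor is never earned.
Falnor would need Wexnex (B4), but Wexnex is never earned.
Reached: Ulenal — 1 of the 3.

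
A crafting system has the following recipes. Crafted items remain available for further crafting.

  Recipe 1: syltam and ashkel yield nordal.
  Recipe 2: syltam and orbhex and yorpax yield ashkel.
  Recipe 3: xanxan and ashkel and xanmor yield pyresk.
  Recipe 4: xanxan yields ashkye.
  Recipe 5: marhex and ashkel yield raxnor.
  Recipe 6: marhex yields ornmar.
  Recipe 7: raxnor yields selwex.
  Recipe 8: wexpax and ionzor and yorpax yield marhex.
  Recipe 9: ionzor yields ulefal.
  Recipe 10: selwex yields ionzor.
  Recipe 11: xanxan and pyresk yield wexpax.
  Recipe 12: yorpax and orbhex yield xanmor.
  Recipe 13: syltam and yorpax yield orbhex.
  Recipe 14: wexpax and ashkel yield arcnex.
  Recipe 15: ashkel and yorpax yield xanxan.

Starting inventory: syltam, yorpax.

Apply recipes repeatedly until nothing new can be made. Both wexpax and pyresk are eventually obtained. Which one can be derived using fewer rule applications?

pyresk

pyresk: Using Recipe 13, syltam and yorpax make orbhex. Using Recipe 2, syltam, orbhex, and yorpax make ashkel. yorpax and orbhex → xanmor (Recipe 12). ashkel and yorpax → xanxan (Recipe 15). xanxan and ashkel and xanmor → pyresk (Recipe 3). [5 rule applications]
wexpax: Using Recipe 13, syltam and yorpax make orbhex. Using Recipe 2, syltam, orbhex, and yorpax make ashkel. Using Recipe 12, yorpax and orbhex make xanmor. Using Recipe 15, ashkel and yorpax make xanxan. xanxan and ashkel and xanmor → pyresk (Recipe 3). Using Recipe 11, xanxan and pyresk make wexpax. [6 rule applications]
pyresk needs fewer.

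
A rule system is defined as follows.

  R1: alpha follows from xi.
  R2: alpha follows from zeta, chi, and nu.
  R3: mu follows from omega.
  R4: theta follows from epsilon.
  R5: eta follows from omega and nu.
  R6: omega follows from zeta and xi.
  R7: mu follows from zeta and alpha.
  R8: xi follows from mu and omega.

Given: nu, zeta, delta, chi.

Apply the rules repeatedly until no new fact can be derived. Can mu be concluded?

From zeta, chi, and nu, R2 gives alpha.
From zeta and alpha, R7 gives mu.

Yes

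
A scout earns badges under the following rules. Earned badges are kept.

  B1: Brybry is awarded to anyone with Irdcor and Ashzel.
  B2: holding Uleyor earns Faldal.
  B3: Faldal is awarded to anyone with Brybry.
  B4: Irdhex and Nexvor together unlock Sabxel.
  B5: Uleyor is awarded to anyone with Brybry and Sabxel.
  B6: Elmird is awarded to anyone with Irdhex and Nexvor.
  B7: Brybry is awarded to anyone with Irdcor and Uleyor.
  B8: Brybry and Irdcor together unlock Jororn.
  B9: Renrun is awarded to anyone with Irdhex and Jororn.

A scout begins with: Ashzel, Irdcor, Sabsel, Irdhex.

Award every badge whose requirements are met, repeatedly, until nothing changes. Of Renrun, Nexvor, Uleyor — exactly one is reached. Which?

With Irdcor and Ashzel, Brybry is earned (B1).
With Brybry and Irdcor, Jororn is earned (B8).
With Irdhex and Jororn, Renrun is earned (B9).
Uleyor would need Brybry and Sabxel (B5), but Sabxel is never earned. No rule produces Nexvor, and it is not given.

Renrun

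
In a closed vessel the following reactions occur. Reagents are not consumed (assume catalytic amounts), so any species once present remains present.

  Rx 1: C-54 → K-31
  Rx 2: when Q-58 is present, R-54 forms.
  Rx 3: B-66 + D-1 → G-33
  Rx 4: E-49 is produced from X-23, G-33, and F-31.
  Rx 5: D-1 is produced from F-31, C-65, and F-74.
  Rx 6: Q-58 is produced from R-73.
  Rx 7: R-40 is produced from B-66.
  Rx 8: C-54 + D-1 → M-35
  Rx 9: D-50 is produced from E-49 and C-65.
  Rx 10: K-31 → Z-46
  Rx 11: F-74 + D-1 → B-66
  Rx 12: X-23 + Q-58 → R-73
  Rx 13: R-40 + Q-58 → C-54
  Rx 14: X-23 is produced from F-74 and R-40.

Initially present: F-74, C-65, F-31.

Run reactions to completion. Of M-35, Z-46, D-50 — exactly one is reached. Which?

D-50

F-31, C-65, and F-74 present → D-1 forms (Rx 5).
F-74 and D-1 present → B-66 forms (Rx 11).
B-66 and D-1 present → G-33 forms (Rx 3).
B-66 present → R-40 forms (Rx 7).
F-74 and R-40 present → X-23 forms (Rx 14).
X-23, G-33, and F-31 present → E-49 forms (Rx 4).
E-49 and C-65 present → D-50 forms (Rx 9).
M-35 would need C-54 and D-1 (Rx 8), but C-54 never forms. Z-46 would need K-31 (Rx 10), but K-31 never forms.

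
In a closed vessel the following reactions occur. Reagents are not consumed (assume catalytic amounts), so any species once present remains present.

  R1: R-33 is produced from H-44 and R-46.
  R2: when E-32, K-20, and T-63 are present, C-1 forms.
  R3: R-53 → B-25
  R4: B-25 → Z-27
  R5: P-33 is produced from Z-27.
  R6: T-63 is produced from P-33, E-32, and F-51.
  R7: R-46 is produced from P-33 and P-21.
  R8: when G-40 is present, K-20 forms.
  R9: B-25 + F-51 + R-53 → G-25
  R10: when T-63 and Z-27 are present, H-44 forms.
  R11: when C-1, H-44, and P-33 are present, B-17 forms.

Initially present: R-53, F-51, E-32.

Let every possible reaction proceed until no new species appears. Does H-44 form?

Yes

R-53 present → B-25 forms (R3).
B-25 present → Z-27 forms (R4).
Z-27 present → P-33 forms (R5).
P-33, E-32, and F-51 present → T-63 forms (R6).
T-63 and Z-27 present → H-44 forms (R10).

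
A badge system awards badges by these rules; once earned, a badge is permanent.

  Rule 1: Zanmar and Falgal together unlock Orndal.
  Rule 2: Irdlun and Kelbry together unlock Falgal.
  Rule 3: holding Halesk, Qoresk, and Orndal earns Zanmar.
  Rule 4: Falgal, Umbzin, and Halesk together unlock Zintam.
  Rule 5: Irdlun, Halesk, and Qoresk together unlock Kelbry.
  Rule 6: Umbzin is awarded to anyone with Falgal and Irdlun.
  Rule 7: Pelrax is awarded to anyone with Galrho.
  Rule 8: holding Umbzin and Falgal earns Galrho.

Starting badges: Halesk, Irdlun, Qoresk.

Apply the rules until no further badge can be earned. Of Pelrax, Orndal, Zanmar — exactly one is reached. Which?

Pelrax

With Irdlun, Halesk, and Qoresk, Kelbry is earned (Rule 5).
With Irdlun and Kelbry, Falgal is earned (Rule 2).
With Falgal and Irdlun, Umbzin is earned (Rule 6).
With Umbzin and Falgal, Galrho is earned (Rule 8).
With Galrho, Pelrax is earned (Rule 7).
Zanmar would need Halesk, Qoresk, and Orndal (Rule 3), but Orndal is never earned. Orndal would need Zanmar and Falgal (Rule 1), but Zanmar is never earned.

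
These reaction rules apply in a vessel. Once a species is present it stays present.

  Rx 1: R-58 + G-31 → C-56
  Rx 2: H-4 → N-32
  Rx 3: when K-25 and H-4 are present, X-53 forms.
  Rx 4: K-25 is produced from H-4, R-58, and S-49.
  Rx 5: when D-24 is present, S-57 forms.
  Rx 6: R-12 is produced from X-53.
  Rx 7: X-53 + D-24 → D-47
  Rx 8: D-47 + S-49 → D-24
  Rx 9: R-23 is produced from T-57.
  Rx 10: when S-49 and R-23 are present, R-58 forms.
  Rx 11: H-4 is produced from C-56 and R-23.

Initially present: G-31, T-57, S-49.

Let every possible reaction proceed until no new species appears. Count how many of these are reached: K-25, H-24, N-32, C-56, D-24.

3

T-57 present → R-23 forms (Rx 9).
S-49 and R-23 present → R-58 forms (Rx 10).
R-58 and G-31 present → C-56 forms (Rx 1).
C-56 and R-23 present → H-4 forms (Rx 11).
H-4, R-58, and S-49 present → K-25 forms (Rx 4).
H-4 present → N-32 forms (Rx 2).
K-25: reached.
No rule produces H-24, and it is not given.
N-32: reached.
C-56: reached.
D-24 would need D-47 and S-49 (Rx 8), but D-47 never forms.
Reached: K-25, N-32, and C-56 — 3 of the 5.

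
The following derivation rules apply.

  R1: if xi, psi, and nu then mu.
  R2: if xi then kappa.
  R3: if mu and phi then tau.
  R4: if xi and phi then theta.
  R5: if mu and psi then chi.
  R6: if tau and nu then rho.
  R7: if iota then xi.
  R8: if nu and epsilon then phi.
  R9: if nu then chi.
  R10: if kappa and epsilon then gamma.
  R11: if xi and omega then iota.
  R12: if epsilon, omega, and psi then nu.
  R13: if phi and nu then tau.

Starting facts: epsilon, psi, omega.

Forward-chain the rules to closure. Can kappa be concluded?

kappa would need xi (R2), but xi is never established.

No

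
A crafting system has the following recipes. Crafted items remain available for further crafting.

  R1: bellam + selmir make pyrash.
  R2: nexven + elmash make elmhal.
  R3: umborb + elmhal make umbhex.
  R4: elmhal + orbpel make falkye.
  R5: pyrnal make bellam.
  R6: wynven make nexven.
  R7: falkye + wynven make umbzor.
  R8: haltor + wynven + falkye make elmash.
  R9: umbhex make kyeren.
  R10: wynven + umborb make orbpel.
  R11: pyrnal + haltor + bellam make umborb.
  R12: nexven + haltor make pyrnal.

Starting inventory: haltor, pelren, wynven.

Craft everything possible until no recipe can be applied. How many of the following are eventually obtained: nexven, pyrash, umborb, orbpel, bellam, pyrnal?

wynven → nexven (R6).
Using R12, nexven and haltor make pyrnal.
pyrnal → bellam (R5).
pyrnal + haltor + bellam → umborb (R11).
wynven + umborb → orbpel (R10).
nexven: reached.
pyrash would need bellam and selmir (R1), but selmir is never obtained.
umborb: reached.
orbpel: reached.
bellam: reached.
pyrnal: reached.
Reached: nexven, umborb, orbpel, bellam, and pyrnal — 5 of the 6.

5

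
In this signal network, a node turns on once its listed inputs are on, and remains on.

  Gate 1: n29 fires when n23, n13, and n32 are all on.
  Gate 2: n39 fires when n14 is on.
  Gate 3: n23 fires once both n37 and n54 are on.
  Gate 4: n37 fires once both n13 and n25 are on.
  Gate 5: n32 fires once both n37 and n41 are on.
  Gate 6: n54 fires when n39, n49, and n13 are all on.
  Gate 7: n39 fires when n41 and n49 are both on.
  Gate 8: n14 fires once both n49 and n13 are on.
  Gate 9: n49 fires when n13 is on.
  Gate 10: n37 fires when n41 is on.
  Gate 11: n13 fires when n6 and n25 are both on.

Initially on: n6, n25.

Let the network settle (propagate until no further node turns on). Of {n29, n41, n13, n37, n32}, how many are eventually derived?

Gate 11: n6 and n25 on → n13 on.
Gate 4: n13 and n25 on → n37 on.
n29 would need n23, n13, and n32 (Gate 1), but n32 never turns on.
No rule produces n41, and it is not given.
n13: reached.
n37: reached.
n32 would need n37 and n41 (Gate 5), but n41 never turns on.
Reached: n13 and n37 — 2 of the 5.

2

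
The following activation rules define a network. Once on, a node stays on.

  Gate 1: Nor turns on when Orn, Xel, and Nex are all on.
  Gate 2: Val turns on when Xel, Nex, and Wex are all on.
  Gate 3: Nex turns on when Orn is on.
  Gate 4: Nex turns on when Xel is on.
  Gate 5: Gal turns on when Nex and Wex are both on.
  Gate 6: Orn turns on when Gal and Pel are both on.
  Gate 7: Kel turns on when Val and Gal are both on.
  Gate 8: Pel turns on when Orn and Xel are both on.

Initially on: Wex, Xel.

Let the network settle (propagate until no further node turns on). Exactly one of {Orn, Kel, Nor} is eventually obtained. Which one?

Xel is on, so Nex turns on (Gate 4).
Xel, Nex, and Wex are on, so Val turns on (Gate 2).
Gate 5: Nex and Wex on → Gal on.
Gate 7: Val and Gal on → Kel on.
Nor would need Orn, Xel, and Nex (Gate 1), but Orn never turns on. Orn would need Gal and Pel (Gate 6), but Pel never turns on.

Kel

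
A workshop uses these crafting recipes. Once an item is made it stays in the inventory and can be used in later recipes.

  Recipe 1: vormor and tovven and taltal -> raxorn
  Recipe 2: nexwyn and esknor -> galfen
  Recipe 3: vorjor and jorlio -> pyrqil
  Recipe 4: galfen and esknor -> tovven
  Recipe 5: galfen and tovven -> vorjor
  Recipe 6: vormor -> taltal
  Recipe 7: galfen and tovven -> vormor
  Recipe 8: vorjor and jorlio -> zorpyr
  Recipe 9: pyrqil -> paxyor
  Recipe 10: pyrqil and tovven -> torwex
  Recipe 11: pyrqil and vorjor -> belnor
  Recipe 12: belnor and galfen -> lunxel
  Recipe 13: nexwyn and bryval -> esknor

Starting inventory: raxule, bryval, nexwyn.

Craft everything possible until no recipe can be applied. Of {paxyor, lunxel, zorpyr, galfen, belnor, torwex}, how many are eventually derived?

1

Using Recipe 13, nexwyn and bryval make esknor.
Using Recipe 2, nexwyn and esknor make galfen.
paxyor would need pyrqil (Recipe 9), but pyrqil is never obtained.
lunxel would need belnor and galfen (Recipe 12), but belnor is never obtained.
zorpyr would need vorjor and jorlio (Recipe 8), but jorlio is never obtained.
galfen: reached.
belnor would need pyrqil and vorjor (Recipe 11), but pyrqil is never obtained.
torwex would need pyrqil and tovven (Recipe 10), but pyrqil is never obtained.
Reached: galfen — 1 of the 6.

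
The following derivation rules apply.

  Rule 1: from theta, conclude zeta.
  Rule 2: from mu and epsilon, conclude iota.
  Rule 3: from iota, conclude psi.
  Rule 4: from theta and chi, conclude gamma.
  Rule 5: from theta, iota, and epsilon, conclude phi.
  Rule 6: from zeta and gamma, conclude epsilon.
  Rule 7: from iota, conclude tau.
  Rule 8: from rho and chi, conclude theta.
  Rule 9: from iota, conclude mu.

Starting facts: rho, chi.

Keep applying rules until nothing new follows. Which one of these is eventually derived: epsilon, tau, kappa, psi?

epsilon

rho and chi hold, so theta follows (Rule 8).
theta and chi hold, so gamma follows (Rule 4).
theta holds, so zeta follows (Rule 1).
zeta and gamma hold, so epsilon follows (Rule 6).
No rule produces kappa, and it is not given. tau would need iota (Rule 7), but iota is never established. psi would need iota (Rule 3), but iota is never established.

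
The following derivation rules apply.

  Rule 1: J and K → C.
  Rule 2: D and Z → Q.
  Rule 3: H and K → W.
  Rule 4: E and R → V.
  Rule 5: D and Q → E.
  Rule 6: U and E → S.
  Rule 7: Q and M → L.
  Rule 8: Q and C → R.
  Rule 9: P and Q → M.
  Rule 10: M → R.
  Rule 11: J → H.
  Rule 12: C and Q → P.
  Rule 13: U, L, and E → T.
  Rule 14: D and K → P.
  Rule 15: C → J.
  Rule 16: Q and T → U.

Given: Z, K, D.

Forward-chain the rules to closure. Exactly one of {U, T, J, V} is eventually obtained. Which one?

D and K hold, so P follows (Rule 14).
D and Z hold, so Q follows (Rule 2).
D and Q hold, so E follows (Rule 5).
P and Q hold, so M follows (Rule 9).
M holds, so R follows (Rule 10).
E and R hold, so V follows (Rule 4).
J would need C (Rule 15), but C is never established. U would need Q and T (Rule 16), but T is never established. T would need U, L, and E (Rule 13), but U is never established.

V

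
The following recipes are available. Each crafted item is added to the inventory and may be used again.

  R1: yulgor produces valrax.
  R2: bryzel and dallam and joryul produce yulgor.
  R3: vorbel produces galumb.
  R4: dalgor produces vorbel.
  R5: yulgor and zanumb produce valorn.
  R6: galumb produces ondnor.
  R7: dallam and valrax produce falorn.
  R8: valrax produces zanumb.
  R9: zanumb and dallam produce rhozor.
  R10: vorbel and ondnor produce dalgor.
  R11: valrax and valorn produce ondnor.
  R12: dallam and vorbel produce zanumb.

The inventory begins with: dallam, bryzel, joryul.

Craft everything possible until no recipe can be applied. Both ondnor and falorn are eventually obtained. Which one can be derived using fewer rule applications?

falorn

falorn: bryzel and dallam and joryul → yulgor (R2). yulgor → valrax (R1). Using R7, dallam and valrax make falorn. [3 rule applications]
ondnor: Using R2, bryzel, dallam, and joryul make yulgor. Using R1, yulgor makes valrax. Using R8, valrax makes zanumb. yulgor and zanumb → valorn (R5). Using R11, valrax and valorn make ondnor. [5 rule applications]
falorn needs fewer.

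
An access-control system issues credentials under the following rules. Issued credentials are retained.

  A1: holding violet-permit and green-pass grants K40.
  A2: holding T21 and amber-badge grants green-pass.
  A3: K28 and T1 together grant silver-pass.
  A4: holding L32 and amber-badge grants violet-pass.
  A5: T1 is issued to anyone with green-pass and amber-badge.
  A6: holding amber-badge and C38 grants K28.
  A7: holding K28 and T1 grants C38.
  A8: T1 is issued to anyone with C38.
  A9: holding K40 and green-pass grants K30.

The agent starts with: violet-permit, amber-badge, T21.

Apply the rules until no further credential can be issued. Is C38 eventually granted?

C38 would need K28 and T1 (A7), but K28 is never granted.

No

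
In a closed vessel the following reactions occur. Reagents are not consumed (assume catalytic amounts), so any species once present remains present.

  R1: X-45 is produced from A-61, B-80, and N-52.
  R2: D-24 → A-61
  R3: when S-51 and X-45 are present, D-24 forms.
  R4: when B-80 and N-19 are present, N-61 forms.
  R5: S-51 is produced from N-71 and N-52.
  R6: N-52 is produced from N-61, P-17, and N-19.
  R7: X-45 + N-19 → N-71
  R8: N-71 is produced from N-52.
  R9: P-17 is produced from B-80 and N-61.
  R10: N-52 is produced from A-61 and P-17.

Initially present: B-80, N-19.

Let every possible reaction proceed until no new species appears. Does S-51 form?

Yes

B-80 and N-19 present → N-61 forms (R4).
B-80 and N-61 present → P-17 forms (R9).
N-61, P-17, and N-19 present → N-52 forms (R6).
N-52 present → N-71 forms (R8).
N-71 and N-52 present → S-51 forms (R5).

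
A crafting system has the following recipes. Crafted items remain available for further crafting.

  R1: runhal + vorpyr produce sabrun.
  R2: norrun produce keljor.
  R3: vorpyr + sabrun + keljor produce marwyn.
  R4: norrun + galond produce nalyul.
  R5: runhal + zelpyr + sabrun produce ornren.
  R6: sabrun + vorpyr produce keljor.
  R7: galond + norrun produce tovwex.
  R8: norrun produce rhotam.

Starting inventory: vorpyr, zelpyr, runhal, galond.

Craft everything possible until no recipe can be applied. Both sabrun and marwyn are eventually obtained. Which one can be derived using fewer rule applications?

sabrun: Using R1, runhal and vorpyr make sabrun. [1 rule application]
marwyn: Using R1, runhal and vorpyr make sabrun. sabrun + vorpyr → keljor (R6). Using R3, vorpyr, sabrun, and keljor make marwyn. [3 rule applications]
sabrun needs fewer.

sabrun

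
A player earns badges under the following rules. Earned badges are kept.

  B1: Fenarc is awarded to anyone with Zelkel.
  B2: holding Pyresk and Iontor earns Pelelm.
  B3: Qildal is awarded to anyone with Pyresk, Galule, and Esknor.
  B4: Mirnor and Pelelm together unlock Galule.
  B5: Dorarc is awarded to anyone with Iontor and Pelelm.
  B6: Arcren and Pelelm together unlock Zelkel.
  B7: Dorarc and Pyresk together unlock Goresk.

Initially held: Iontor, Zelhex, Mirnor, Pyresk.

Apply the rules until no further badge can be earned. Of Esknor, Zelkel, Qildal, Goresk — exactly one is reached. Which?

Goresk

With Pyresk and Iontor, Pelelm is earned (B2).
With Iontor and Pelelm, Dorarc is earned (B5).
With Dorarc and Pyresk, Goresk is earned (B7).
Zelkel would need Arcren and Pelelm (B6), but Arcren is never earned. No rule produces Esknor, and it is not given. Qildal would need Pyresk, Galule, and Esknor (B3), but Esknor is never earned.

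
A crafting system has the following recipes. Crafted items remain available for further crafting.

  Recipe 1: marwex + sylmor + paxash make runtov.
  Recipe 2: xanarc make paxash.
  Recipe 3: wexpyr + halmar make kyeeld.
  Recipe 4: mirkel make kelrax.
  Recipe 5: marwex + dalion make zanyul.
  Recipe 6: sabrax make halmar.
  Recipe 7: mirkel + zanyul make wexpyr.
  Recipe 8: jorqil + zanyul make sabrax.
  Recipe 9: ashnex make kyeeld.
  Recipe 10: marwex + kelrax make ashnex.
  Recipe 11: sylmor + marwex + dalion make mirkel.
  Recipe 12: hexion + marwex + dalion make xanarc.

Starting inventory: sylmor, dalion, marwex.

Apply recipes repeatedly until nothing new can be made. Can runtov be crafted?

runtov would need marwex, sylmor, and paxash (Recipe 1), but paxash is never obtained.

No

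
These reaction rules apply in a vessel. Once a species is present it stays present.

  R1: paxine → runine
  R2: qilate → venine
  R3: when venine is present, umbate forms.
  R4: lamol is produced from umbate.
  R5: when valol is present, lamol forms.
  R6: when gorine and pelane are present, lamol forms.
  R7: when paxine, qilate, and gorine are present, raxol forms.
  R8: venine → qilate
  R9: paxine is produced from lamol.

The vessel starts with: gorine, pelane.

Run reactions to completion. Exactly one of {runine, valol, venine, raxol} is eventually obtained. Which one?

runine

gorine and pelane present → lamol forms (R6).
lamol present → paxine forms (R9).
paxine present → runine forms (R1).
venine would need qilate (R2), but qilate never forms. raxol would need paxine, qilate, and gorine (R7), but qilate never forms. No rule produces valol, and it is not given.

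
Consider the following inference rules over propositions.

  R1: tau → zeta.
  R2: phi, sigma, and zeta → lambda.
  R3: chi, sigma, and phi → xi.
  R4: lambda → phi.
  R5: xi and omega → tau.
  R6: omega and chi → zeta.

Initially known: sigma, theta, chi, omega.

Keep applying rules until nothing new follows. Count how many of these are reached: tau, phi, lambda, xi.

0

tau would need xi and omega (R5), but xi is never established.
phi would need lambda (R4), but lambda is never established.
lambda would need phi, sigma, and zeta (R2), but phi is never established.
xi would need chi, sigma, and phi (R3), but phi is never established.
None of the 4 are reached.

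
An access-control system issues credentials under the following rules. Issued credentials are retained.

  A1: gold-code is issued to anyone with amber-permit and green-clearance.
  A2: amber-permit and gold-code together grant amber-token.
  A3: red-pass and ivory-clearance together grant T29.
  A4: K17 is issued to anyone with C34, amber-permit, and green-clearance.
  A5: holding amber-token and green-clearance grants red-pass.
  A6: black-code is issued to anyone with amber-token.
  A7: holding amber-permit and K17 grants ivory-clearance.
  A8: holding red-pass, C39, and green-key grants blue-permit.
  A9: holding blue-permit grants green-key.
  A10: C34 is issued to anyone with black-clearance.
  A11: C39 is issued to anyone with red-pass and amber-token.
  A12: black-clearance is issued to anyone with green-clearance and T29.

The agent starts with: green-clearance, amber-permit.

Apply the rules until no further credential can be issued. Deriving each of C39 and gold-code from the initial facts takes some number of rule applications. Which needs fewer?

gold-code

gold-code: Holding amber-permit and green-clearance grants gold-code (A1). [1 rule application]
C39: Holding amber-permit and green-clearance grants gold-code (A1). Holding amber-permit and gold-code grants amber-token (A2). Holding amber-token and green-clearance grants red-pass (A5). Holding red-pass and amber-token grants C39 (A11). [4 rule applications]
gold-code needs fewer.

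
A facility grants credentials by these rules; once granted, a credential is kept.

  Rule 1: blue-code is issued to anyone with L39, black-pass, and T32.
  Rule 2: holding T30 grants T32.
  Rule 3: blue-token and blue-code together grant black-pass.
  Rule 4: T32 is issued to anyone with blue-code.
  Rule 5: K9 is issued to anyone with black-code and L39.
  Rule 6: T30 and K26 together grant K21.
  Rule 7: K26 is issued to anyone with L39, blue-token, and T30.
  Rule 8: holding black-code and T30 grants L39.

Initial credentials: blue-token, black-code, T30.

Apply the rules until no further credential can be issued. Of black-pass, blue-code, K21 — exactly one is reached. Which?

K21

Holding black-code and T30 grants L39 (Rule 8).
Holding L39, blue-token, and T30 grants K26 (Rule 7).
Holding T30 and K26 grants K21 (Rule 6).
blue-code would need L39, black-pass, and T32 (Rule 1), but black-pass is never granted. black-pass would need blue-token and blue-code (Rule 3), but blue-code is never granted.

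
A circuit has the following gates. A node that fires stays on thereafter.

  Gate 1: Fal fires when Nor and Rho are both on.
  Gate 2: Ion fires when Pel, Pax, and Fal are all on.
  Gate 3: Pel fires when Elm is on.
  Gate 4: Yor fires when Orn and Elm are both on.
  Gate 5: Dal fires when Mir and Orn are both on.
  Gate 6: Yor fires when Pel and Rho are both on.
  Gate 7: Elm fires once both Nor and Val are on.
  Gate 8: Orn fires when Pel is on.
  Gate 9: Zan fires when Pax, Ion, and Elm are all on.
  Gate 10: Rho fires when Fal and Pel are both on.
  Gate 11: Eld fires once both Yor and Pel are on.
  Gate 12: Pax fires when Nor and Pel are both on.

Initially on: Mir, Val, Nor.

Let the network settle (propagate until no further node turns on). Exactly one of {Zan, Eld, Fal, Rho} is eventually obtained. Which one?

Eld

Nor and Val are on, so Elm fires (Gate 7).
Gate 3: Elm on → Pel on.
Gate 8: Pel on → Orn on.
Gate 4: Orn and Elm on → Yor on.
Yor and Pel are on, so Eld fires (Gate 11).
Fal would need Nor and Rho (Gate 1), but Rho never turns on. Zan would need Pax, Ion, and Elm (Gate 9), but Ion never turns on. Rho would need Fal and Pel (Gate 10), but Fal never turns on.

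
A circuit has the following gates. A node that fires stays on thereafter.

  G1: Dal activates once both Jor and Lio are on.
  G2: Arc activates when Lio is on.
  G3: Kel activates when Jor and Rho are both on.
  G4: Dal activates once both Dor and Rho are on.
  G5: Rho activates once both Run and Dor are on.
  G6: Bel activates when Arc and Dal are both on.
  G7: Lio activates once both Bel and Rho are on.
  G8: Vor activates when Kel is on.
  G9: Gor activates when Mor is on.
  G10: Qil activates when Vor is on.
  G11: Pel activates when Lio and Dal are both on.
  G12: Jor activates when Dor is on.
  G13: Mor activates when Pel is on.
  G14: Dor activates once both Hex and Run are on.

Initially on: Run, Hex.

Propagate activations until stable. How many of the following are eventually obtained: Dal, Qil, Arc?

2

Hex and Run are on, so Dor activates (G14).
G5: Run and Dor on → Rho on.
G12: Dor on → Jor on.
Jor and Rho are on, so Kel activates (G3).
G4: Dor and Rho on → Dal on.
Kel is on, so Vor activates (G8).
G10: Vor on → Qil on.
Dal: reached.
Qil: reached.
Arc would need Lio (G2), but Lio never turns on.
Reached: Dal and Qil — 2 of the 3.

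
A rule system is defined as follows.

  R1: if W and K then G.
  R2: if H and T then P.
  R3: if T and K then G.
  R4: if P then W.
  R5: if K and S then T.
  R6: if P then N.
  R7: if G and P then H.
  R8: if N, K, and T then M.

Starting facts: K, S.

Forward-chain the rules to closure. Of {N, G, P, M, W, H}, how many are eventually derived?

From K and S, R5 gives T.
T and K hold, so G follows (R3).
N would need P (R6), but P is never established.
G: reached.
P would need H and T (R2), but H is never established.
M would need N, K, and T (R8), but N is never established.
W would need P (R4), but P is never established.
H would need G and P (R7), but P is never established.
Reached: G — 1 of the 6.

1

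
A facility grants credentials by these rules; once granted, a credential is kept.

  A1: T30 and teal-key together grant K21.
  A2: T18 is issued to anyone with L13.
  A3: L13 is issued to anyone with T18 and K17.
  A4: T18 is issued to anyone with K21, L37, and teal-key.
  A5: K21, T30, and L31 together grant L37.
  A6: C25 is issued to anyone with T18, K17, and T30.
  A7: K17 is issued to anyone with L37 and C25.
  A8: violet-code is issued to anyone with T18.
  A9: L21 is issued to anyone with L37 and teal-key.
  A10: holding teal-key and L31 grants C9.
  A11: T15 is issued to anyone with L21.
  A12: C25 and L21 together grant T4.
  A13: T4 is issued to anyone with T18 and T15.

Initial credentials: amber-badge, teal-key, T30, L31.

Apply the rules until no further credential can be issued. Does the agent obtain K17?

K17 would need L37 and C25 (A7), but C25 is never granted.

No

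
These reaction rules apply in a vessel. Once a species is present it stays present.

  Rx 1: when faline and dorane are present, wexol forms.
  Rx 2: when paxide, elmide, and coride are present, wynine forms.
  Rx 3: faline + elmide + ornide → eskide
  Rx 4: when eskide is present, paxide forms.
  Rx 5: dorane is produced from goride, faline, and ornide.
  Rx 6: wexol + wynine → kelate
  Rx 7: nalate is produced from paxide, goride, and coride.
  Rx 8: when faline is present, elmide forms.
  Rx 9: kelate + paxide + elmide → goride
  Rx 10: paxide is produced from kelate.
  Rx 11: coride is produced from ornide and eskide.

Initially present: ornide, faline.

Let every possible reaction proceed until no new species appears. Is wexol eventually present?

No

wexol would need faline and dorane (Rx 1), but dorane never forms.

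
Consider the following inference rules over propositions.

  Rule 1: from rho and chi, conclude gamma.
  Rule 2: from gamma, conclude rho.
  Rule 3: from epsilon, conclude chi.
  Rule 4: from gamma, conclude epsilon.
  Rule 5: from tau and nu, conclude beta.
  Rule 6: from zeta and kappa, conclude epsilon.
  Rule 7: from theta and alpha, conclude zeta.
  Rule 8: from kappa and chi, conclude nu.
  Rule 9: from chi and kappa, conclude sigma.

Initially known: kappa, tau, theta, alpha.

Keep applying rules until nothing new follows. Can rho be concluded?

rho would need gamma (Rule 2), but gamma is never established.

No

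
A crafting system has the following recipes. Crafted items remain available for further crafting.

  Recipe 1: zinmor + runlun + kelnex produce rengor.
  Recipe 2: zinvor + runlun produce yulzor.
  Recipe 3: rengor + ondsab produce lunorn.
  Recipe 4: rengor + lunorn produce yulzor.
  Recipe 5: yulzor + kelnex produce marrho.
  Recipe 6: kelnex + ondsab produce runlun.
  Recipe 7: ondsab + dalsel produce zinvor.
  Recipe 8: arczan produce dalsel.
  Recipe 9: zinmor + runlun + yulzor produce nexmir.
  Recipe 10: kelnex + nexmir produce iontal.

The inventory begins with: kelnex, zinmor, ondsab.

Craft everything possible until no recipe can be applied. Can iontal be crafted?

Using Recipe 6, kelnex and ondsab make runlun.
zinmor + runlun + kelnex → rengor (Recipe 1).
rengor + ondsab → lunorn (Recipe 3).
rengor + lunorn → yulzor (Recipe 4).
zinmor + runlun + yulzor → nexmir (Recipe 9).
kelnex + nexmir → iontal (Recipe 10).

Yes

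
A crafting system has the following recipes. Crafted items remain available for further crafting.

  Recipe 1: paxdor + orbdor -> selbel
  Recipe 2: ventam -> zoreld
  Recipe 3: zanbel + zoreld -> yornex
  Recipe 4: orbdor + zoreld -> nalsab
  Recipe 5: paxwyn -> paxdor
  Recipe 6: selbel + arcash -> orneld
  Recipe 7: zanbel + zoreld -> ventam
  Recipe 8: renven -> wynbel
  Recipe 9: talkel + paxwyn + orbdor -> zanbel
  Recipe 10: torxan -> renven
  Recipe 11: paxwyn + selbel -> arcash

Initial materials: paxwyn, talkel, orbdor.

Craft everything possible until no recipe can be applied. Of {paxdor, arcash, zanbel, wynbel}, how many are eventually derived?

Using Recipe 5, paxwyn makes paxdor.
talkel + paxwyn + orbdor -> zanbel (Recipe 9).
Using Recipe 1, paxdor and orbdor make selbel.
Using Recipe 11, paxwyn and selbel make arcash.
paxdor: reached.
arcash: reached.
zanbel: reached.
wynbel would need renven (Recipe 8), but renven is never obtained.
Reached: paxdor, arcash, and zanbel — 3 of the 4.

3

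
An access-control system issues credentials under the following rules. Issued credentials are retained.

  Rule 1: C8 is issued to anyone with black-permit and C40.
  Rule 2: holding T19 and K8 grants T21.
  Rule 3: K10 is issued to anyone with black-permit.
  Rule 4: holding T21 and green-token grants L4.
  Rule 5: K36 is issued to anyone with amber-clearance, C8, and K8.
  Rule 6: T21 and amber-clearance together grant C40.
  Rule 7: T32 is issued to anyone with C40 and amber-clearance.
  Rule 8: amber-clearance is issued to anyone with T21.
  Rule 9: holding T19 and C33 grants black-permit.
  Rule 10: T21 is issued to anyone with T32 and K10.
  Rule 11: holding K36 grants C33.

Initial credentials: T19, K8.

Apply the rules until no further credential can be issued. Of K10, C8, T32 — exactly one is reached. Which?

T32

Holding T19 and K8 grants T21 (Rule 2).
Holding T21 grants amber-clearance (Rule 8).
Holding T21 and amber-clearance grants C40 (Rule 6).
Holding C40 and amber-clearance grants T32 (Rule 7).
K10 would need black-permit (Rule 3), but black-permit is never granted. C8 would need black-permit and C40 (Rule 1), but black-permit is never granted.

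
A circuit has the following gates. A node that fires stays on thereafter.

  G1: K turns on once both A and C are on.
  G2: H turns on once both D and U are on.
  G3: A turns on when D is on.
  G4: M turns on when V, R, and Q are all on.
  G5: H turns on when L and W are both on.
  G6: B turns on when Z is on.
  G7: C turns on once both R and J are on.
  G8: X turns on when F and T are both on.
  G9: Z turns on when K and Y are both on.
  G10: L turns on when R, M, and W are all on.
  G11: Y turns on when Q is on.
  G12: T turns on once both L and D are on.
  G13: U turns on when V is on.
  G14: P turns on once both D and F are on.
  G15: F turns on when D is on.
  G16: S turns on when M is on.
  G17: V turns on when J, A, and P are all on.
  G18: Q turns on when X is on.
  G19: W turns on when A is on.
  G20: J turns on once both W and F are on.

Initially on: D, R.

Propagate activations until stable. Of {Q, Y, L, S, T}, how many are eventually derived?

Q would need X (G18), but X never turns on.
Y would need Q (G11), but Q never turns on.
L would need R, M, and W (G10), but M never turns on.
S would need M (G16), but M never turns on.
T would need L and D (G12), but L never turns on.
None of the 5 are reached.

0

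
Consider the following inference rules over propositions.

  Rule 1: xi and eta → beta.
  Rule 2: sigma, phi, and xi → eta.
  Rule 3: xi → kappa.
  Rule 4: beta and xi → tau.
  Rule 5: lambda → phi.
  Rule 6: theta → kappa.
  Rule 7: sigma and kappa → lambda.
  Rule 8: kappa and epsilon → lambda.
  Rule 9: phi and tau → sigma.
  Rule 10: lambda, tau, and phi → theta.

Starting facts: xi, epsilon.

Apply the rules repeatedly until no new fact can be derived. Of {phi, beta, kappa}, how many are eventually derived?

2

xi holds, so kappa follows (Rule 3).
kappa and epsilon hold, so lambda follows (Rule 8).
lambda holds, so phi follows (Rule 5).
phi: reached.
beta would need xi and eta (Rule 1), but eta is never established.
kappa: reached.
Reached: phi and kappa — 2 of the 3.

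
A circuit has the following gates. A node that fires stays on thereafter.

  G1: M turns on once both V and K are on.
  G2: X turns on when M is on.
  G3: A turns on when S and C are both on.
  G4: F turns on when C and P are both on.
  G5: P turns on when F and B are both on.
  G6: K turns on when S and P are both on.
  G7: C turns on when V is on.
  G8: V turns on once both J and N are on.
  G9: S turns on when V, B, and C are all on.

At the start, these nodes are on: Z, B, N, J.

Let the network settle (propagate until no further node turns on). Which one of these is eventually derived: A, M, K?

A

G8: J and N on → V on.
G7: V on → C on.
G9: V, B, and C on → S on.
S and C are on, so A turns on (G3).
M would need V and K (G1), but K never turns on. K would need S and P (G6), but P never turns on.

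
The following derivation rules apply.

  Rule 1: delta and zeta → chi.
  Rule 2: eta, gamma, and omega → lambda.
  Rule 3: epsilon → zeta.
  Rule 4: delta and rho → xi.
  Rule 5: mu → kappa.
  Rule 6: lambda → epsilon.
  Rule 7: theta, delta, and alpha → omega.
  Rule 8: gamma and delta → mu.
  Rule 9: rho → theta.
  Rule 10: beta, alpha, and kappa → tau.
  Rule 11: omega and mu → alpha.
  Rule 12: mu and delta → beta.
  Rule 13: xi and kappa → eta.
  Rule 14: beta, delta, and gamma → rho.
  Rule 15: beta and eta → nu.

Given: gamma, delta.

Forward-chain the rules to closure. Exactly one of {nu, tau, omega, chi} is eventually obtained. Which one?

From gamma and delta, Rule 8 gives mu.
From mu and delta, Rule 12 gives beta.
From mu, Rule 5 gives kappa.
From beta, delta, and gamma, Rule 14 gives rho.
From delta and rho, Rule 4 gives xi.
xi and kappa hold, so eta follows (Rule 13).
From beta and eta, Rule 15 gives nu.
omega would need theta, delta, and alpha (Rule 7), but alpha is never established. chi would need delta and zeta (Rule 1), but zeta is never established. tau would need beta, alpha, and kappa (Rule 10), but alpha is never established.

nu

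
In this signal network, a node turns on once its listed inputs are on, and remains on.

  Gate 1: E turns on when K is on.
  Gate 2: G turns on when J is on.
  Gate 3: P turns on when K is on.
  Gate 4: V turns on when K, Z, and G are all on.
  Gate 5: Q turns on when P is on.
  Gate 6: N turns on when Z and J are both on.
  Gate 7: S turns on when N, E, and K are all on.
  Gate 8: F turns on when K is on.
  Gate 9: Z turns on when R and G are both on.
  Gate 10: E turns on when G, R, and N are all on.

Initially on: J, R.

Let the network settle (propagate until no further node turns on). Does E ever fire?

Yes

Gate 2: J on → G on.
Gate 9: R and G on → Z on.
Gate 6: Z and J on → N on.
G, R, and N are on, so E turns on (Gate 10).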